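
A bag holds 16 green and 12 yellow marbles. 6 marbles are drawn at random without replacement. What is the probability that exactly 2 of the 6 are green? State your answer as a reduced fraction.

330/2093

There are C(28,6) = 376740 ways to choose 6 from 28.
Selections with exactly 2 green: choose 2 of the 16 green and 4 of the 12 yellow, C(16,2)·C(12,4) = 120·495 = 59400.
Probability = 59400/376740 = 330/2093.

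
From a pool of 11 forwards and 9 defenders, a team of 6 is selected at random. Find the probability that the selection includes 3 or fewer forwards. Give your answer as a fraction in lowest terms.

371/646

Total selections: C(20,6) = 38760.
Count the complement (more than 3 forwards): C(11,4)·C(9,2) + C(11,5)·C(9,1) + C(11,6)·C(9,0) = 11880 + 4158 + 462 = 16500.
Probability = 1 − 16500/38760 = 22260/38760 = 371/646.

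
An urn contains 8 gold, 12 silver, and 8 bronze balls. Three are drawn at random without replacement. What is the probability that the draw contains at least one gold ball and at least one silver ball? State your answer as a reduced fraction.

136/273

There are C(28,3) = 3276 possible draws.
By inclusion-exclusion on the complements, draws missing all gold or all silver: C(20,3) + C(16,3) − C(8,3) = 1140 + 560 − 56 = 1644.
So draws with at least one of each: 3276 − 1644 = 1632, probability 1632/3276 = 136/273.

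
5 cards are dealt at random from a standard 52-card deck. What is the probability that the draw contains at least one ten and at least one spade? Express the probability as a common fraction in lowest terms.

229297/866320

There are C(52,5) = 2598960 possible draws.
By inclusion-exclusion on the complements, draws missing all tens or all spades: C(48,5) + C(39,5) − C(36,5) = 1712304 + 575757 − 376992 = 1911069.
So draws with at least one of each: 2598960 − 1911069 = 687891, probability 687891/2598960 = 229297/866320.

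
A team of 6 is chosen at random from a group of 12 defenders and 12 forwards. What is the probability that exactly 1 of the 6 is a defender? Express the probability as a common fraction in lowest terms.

The sample space is all 6-subsets of the 24: C(24,6) = 134596.
Selections with exactly 1 defender: choose 1 of the 12 defenders and 5 of the 12 forwards, C(12,1)·C(12,5) = 12·792 = 9504.
Probability = 9504/134596 = 216/3059.

216/3059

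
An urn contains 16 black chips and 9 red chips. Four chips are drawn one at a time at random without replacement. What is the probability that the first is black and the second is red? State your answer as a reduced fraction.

Multiply the conditional probabilities at each draw: 16/25 · 9/24 = 144/600 = 6/25.

6/25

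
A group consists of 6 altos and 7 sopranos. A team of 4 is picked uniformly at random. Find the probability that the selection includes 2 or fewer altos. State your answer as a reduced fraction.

112/143

Total selections: C(13,4) = 715.
Favorable selections (2 or fewer altos): C(6,0)·C(7,4) + C(6,1)·C(7,3) + C(6,2)·C(7,2) = 35 + 210 + 315 = 560.
Probability = 560/715 = 112/143.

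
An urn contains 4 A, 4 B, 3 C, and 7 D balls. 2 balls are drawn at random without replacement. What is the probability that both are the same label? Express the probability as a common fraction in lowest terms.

There are C(18,2) = 153 ways to draw 2 balls.
All same label: C(4,2) + C(4,2) + C(3,2) + C(7,2) = 6 + 6 + 3 + 21 = 36.
Probability = 36/153 = 4/17.

4/17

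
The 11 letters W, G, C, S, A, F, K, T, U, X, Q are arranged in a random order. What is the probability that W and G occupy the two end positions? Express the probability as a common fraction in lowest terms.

There are 11! = 39916800 arrangements.
Place W and G at the ends in 2 ways, arrange the remaining 9 in 9! = 362880 ways: 2·362880 = 725760.
Probability = 725760/39916800 = 1/55.

1/55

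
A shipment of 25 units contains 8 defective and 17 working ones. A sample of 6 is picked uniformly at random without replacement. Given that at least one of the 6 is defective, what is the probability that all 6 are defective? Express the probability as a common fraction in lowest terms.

1/5883

Work in counts. Selections with at least one defective: C(25,6) − C(17,6) = 177100 − 12376 = 164724.
Of those, selections where all 6 are defective: C(8,6) = 28.
Conditional probability = 28/164724 = 1/5883.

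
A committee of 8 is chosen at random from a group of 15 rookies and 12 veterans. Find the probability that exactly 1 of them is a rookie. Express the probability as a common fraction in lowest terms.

8/1495

There are C(27,8) = 2220075 ways to choose 8 from 27.
Selections with exactly 1 rookie: choose 1 of the 15 rookies and 7 of the 12 veterans, C(15,1)·C(12,7) = 15·792 = 11880.
Probability = 11880/2220075 = 8/1495.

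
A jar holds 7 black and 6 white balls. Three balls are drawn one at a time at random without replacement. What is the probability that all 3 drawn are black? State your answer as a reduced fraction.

35/286

Multiply the conditional probabilities at each draw: 7/13 · 6/12 · 5/11 = 210/1716 = 35/286.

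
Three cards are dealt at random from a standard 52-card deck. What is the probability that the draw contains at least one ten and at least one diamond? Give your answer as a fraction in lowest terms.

33/260

There are C(52,3) = 22100 possible draws.
By inclusion-exclusion on the complements, draws missing all tens or all diamonds: C(48,3) + C(39,3) − C(36,3) = 17296 + 9139 − 7140 = 19295.
So draws with at least one of each: 22100 − 19295 = 2805, probability 2805/22100 = 33/260.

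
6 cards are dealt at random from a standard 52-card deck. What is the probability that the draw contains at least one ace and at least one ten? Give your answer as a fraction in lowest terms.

There are C(52,6) = 20358520 possible draws.
By inclusion-exclusion on the complements, draws missing all aces or all tens: C(48,6) + C(48,6) − C(44,6) = 12271512 + 12271512 − 7059052 = 17483972.
So draws with at least one of each: 20358520 − 17483972 = 2874548, probability 2874548/20358520 = 718637/5089630.

718637/5089630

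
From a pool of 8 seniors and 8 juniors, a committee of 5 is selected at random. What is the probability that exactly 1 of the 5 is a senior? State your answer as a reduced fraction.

The sample space is all 5-subsets of the 16: C(16,5) = 4368.
Selections with exactly 1 senior: choose 1 of the 8 seniors and 4 of the 8 juniors, C(8,1)·C(8,4) = 8·70 = 560.
Probability = 560/4368 = 5/39.

5/39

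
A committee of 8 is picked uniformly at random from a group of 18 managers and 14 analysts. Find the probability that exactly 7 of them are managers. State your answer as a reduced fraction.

952/22475

There are C(32,8) = 10518300 ways to choose 8 from 32.
Selections with exactly 7 managers: choose 7 of the 18 managers and 1 of the 14 analysts, C(18,7)·C(14,1) = 31824·14 = 445536.
Probability = 445536/10518300 = 952/22475.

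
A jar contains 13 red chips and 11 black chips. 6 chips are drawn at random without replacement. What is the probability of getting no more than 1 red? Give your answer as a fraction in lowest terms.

Total selections: C(24,6) = 134596.
Favorable selections (no more than 1 red): C(13,0)·C(11,6) + C(13,1)·C(11,5) = 462 + 6006 = 6468.
Probability = 6468/134596 = 21/437.

21/437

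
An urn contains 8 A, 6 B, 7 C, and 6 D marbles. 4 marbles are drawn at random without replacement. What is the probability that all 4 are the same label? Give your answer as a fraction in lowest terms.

1/130

There are C(27,4) = 17550 ways to draw 4 marbles.
All same label: C(8,4) + C(6,4) + C(7,4) + C(6,4) = 70 + 15 + 35 + 15 = 135.
Probability = 135/17550 = 1/130.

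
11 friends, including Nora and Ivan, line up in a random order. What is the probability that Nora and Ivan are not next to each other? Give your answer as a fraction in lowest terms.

There are 11! = 39916800 arrangements.
Arrangements with Nora and Ivan adjacent: 2·10! = 7257600.
So not adjacent: 39916800 − 7257600 = 32659200, probability 32659200/39916800 = 9/11.

9/11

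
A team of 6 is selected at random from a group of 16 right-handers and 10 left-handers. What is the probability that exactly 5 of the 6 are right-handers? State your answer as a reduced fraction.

48/253

The sample space is all 6-subsets of the 26: C(26,6) = 230230.
Selections with exactly 5 right-handers: choose 5 of the 16 right-handers and 1 of the 10 left-handers, C(16,5)·C(10,1) = 4368·10 = 43680.
Probability = 43680/230230 = 48/253.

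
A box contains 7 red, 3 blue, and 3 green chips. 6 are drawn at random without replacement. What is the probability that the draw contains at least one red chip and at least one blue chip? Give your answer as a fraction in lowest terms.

1505/1716

There are C(13,6) = 1716 possible draws.
By inclusion-exclusion on the complements, draws missing all red or all blue: C(6,6) + C(10,6) − C(3,6) = 1 + 210 − 0 = 211.
So draws with at least one of each: 1716 − 211 = 1505, probability 1505/1716.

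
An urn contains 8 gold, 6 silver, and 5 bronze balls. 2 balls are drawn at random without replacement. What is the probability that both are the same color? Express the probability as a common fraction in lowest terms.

53/171

There are C(19,2) = 171 ways to draw 2 balls.
All same color: C(8,2) + C(6,2) + C(5,2) = 28 + 15 + 10 = 53.
Probability = 53/171.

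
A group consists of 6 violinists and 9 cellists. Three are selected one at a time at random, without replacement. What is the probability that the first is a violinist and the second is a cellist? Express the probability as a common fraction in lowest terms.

9/35

Multiply the conditional probabilities at each draw: 6/15 · 9/14 = 54/210 = 9/35.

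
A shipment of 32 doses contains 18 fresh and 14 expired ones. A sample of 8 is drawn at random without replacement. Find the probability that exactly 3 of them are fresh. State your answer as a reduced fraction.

Total number of selections: C(32,8) = 10518300.
Selections with exactly 3 fresh: choose 3 of the 18 fresh and 5 of the 14 expired, C(18,3)·C(14,5) = 816·2002 = 1633632.
Probability = 1633632/10518300 = 10472/67425.

10472/67425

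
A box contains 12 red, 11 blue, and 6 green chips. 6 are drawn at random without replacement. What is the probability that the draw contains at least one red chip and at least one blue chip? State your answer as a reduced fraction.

There are C(29,6) = 475020 possible draws.
By inclusion-exclusion on the complements, draws missing all red or all blue: C(17,6) + C(18,6) − C(6,6) = 12376 + 18564 − 1 = 30939.
So draws with at least one of each: 475020 − 30939 = 444081, probability 444081/475020 = 148027/158340.

148027/158340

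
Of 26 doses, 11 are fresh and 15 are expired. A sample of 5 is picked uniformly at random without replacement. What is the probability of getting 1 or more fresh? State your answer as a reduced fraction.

439/460

There are C(26,5) = 65780 ways to choose the 5.
The complement is all 5 are expired: C(15,5) = 3003.
Probability = 1 − 3003/65780 = 62777/65780 = 439/460.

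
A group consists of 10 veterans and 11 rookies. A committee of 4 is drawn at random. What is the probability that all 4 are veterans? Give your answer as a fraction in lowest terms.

There are C(21,4) = 5985 possible selections.
Selections with all veterans: C(10,4) = 210.
Probability = 210/5985 = 2/57.

2/57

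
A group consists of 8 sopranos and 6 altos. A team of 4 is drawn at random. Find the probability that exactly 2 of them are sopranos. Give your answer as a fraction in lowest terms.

The sample space is all 4-subsets of the 14: C(14,4) = 1001.
Selections with exactly 2 sopranos: choose 2 of the 8 sopranos and 2 of the 6 altos, C(8,2)·C(6,2) = 28·15 = 420.
Probability = 420/1001 = 60/143.

60/143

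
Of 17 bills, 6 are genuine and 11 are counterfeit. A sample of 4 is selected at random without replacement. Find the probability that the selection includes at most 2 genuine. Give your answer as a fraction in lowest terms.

Total selections: C(17,4) = 2380.
Count the complement (more than 2 genuine): C(6,3)·C(11,1) + C(6,4)·C(11,0) = 220 + 15 = 235.
Probability = 1 − 235/2380 = 2145/2380 = 429/476.

429/476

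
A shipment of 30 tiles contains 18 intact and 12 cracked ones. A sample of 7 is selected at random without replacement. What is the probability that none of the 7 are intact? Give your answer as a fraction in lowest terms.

11/28275

There are C(30,7) = 2035800 possible selections.
Selections with no intact (all cracked): C(12,7) = 792.
Probability = 792/2035800 = 11/28275.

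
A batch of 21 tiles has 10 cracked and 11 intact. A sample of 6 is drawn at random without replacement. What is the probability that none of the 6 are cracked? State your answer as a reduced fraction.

11/1292

There are C(21,6) = 54264 possible selections.
Selections with no cracked (all intact): C(11,6) = 462.
Probability = 462/54264 = 11/1292.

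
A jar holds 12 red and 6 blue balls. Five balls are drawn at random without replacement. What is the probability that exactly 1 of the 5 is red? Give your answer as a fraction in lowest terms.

The sample space is all 5-subsets of the 18: C(18,5) = 8568.
Selections with exactly 1 red: choose 1 of the 12 red and 4 of the 6 blue, C(12,1)·C(6,4) = 12·15 = 180.
Probability = 180/8568 = 5/238.

5/238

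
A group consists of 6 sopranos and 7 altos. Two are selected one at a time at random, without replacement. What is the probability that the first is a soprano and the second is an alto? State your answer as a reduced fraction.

Multiply the conditional probabilities at each draw: 6/13 · 7/12 = 42/156 = 7/26.

7/26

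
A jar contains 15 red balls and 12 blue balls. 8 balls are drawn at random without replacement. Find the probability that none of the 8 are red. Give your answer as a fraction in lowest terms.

There are C(27,8) = 2220075 possible selections.
Selections with no red (all blue): C(12,8) = 495.
Probability = 495/2220075 = 1/4485.

1/4485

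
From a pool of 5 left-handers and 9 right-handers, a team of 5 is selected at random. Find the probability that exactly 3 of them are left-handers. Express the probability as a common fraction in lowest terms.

180/1001

There are C(14,5) = 2002 ways to choose 5 from 14.
Selections with exactly 3 left-handers: choose 3 of the 5 left-handers and 2 of the 9 right-handers, C(5,3)·C(9,2) = 10·36 = 360.
Probability = 360/2002 = 180/1001.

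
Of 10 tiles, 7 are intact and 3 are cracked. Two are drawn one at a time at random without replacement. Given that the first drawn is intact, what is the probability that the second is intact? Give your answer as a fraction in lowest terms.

2/3

After removing one intact, 9 remain: 6 intact and 3 cracked.
So the probability the next is intact is 6/9 = 2/3.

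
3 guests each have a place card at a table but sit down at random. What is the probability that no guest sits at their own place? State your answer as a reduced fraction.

There are 3! = 6 seatings.
By inclusion-exclusion, seatings with no fixed points: C(3,0)·3! − C(3,1)·2! + C(3,2)·1! − C(3,3)·0! = 2.
Probability = 2/6 = 1/3.

1/3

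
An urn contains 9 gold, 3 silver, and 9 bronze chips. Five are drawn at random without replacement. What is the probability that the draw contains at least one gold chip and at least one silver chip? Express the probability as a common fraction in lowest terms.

65/119

There are C(21,5) = 20349 possible draws.
By inclusion-exclusion on the complements, draws missing all gold or all silver: C(12,5) + C(18,5) − C(9,5) = 792 + 8568 − 126 = 9234.
So draws with at least one of each: 20349 − 9234 = 11115, probability 11115/20349 = 65/119.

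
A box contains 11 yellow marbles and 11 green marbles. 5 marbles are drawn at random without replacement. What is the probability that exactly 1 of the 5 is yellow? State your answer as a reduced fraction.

There are C(22,5) = 26334 ways to choose 5 from 22.
Selections with exactly 1 yellow: choose 1 of the 11 yellow and 4 of the 11 green, C(11,1)·C(11,4) = 11·330 = 3630.
Probability = 3630/26334 = 55/399.

55/399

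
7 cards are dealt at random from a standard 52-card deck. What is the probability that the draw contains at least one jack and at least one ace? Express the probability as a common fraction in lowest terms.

There are C(52,7) = 133784560 possible draws.
By inclusion-exclusion on the complements, draws missing all jacks or all aces: C(48,7) + C(48,7) − C(44,7) = 73629072 + 73629072 − 38320568 = 108937576.
So draws with at least one of each: 133784560 − 108937576 = 24846984, probability 24846984/133784560 = 3105873/16723070.

3105873/16723070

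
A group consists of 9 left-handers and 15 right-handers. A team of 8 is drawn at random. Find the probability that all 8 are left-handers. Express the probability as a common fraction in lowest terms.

There are C(24,8) = 735471 possible selections.
Selections with all left-handers: C(9,8) = 9.
Probability = 9/735471 = 1/81719.

1/81719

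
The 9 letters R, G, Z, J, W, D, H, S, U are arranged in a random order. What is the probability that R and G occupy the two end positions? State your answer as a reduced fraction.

There are 9! = 362880 arrangements.
Place R and G at the ends in 2 ways, arrange the remaining 7 in 7! = 5040 ways: 2·5040 = 10080.
Probability = 10080/362880 = 1/36.

1/36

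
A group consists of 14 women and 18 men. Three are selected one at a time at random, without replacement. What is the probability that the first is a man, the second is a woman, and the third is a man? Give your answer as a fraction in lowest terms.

357/2480

Multiply the conditional probabilities at each draw: 18/32 · 14/31 · 17/30 = 4284/29760 = 357/2480.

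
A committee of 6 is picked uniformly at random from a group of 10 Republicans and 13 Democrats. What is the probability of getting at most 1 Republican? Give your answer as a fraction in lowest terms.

There are C(23,6) = 100947 ways to choose the 6.
Favorable selections (at most 1 Republican): C(10,0)·C(13,6) + C(10,1)·C(13,5) = 1716 + 12870 = 14586.
Probability = 14586/100947 = 442/3059.

442/3059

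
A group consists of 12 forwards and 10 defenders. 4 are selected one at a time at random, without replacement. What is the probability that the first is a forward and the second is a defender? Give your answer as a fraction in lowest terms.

20/77

Multiply the conditional probabilities at each draw: 12/22 · 10/21 = 120/462 = 20/77.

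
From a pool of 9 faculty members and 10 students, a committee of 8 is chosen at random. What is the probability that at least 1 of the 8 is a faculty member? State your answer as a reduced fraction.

There are C(19,8) = 75582 ways to choose the 8.
The complement is all 8 are students: C(10,8) = 45.
Probability = 1 − 45/75582 = 75537/75582 = 8393/8398.

8393/8398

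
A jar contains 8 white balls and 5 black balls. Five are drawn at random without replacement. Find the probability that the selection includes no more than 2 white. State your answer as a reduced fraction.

107/429

Total selections: C(13,5) = 1287.
Favorable selections (no more than 2 white): C(8,0)·C(5,5) + C(8,1)·C(5,4) + C(8,2)·C(5,3) = 1 + 40 + 280 = 321.
Probability = 321/1287 = 107/429.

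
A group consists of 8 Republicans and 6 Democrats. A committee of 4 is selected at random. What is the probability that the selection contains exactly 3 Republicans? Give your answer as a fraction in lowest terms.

Total number of selections: C(14,4) = 1001.
Selections with exactly 3 Republicans: choose 3 of the 8 Republicans and 1 of the 6 Democrats, C(8,3)·C(6,1) = 56·6 = 336.
Probability = 336/1001 = 48/143.

48/143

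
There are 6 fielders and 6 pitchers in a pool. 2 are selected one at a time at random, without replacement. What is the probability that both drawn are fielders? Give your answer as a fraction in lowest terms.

Multiply the conditional probabilities at each draw: 6/12 · 5/11 = 30/132 = 5/22.

5/22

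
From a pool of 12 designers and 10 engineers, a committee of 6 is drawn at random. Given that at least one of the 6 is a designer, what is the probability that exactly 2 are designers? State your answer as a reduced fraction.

Work in counts. Selections with at least one designer: C(22,6) − C(10,6) = 74613 − 210 = 74403.
Of those, selections where exactly 2 are designers: C(12,2)·C(10,4) = 66·210 = 13860.
Conditional probability = 13860/74403 = 220/1181.

220/1181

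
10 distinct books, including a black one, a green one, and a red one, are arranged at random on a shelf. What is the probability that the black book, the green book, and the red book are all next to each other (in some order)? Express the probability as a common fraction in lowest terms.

1/15

There are 10! = 3628800 arrangements.
Treat the three as one block: 8! placements × 3! orders within the block = 40320·6 = 241920.
Probability = 241920/3628800 = 1/15.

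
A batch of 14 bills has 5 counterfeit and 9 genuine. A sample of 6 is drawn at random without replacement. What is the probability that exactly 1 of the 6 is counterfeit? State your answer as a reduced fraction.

30/143

The sample space is all 6-subsets of the 14: C(14,6) = 3003.
Selections with exactly 1 counterfeit: choose 1 of the 5 counterfeit and 5 of the 9 genuine, C(5,1)·C(9,5) = 5·126 = 630.
Probability = 630/3003 = 30/143.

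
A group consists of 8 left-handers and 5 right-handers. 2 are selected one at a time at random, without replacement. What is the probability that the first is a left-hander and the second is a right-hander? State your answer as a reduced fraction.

10/39

Multiply the conditional probabilities at each draw: 8/13 · 5/12 = 40/156 = 10/39.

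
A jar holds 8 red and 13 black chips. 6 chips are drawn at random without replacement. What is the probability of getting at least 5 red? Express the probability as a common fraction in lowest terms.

9/646

Total selections: C(21,6) = 54264.
Favorable selections (at least 5 red): C(8,5)·C(13,1) + C(8,6)·C(13,0) = 728 + 28 = 756.
Probability = 756/54264 = 9/646.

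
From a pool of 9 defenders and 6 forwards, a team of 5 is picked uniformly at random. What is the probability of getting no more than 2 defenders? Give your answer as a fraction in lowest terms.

41/143

Total selections: C(15,5) = 3003.
Favorable selections (no more than 2 defenders): C(9,0)·C(6,5) + C(9,1)·C(6,4) + C(9,2)·C(6,3) = 6 + 135 + 720 = 861.
Probability = 861/3003 = 41/143.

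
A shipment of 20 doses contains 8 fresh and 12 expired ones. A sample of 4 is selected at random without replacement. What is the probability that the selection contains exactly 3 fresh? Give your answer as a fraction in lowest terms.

224/1615

Total number of selections: C(20,4) = 4845.
Selections with exactly 3 fresh: choose 3 of the 8 fresh and 1 of the 12 expired, C(8,3)·C(12,1) = 56·12 = 672.
Probability = 672/4845 = 224/1615.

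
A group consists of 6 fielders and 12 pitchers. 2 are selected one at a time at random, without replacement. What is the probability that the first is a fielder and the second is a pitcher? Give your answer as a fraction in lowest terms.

4/17

Multiply the conditional probabilities at each draw: 6/18 · 12/17 = 72/306 = 4/17.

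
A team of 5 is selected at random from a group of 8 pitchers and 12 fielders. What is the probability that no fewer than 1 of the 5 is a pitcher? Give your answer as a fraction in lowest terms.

Total selections: C(20,5) = 15504.
The complement is all 5 are fielders: C(12,5) = 792.
Probability = 1 − 792/15504 = 14712/15504 = 613/646.

613/646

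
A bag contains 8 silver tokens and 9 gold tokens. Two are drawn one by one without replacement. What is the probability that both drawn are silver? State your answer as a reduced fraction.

7/34

Multiply the conditional probabilities at each draw: 8/17 · 7/16 = 56/272 = 7/34.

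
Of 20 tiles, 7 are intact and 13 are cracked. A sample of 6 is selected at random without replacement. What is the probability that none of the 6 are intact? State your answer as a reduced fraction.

143/3230

There are C(20,6) = 38760 possible selections.
Selections with no intact (all cracked): C(13,6) = 1716.
Probability = 1716/38760 = 143/3230.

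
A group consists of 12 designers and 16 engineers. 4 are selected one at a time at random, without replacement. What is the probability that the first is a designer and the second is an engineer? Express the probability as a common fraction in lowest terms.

Multiply the conditional probabilities at each draw: 12/28 · 16/27 = 192/756 = 16/63.

16/63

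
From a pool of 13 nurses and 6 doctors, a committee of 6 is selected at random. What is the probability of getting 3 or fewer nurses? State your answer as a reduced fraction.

2323/9044

There are C(19,6) = 27132 ways to choose the 6.
Count the complement (more than 3 nurses): C(13,4)·C(6,2) + C(13,5)·C(6,1) + C(13,6)·C(6,0) = 10725 + 7722 + 1716 = 20163.
Probability = 1 − 20163/27132 = 6969/27132 = 2323/9044.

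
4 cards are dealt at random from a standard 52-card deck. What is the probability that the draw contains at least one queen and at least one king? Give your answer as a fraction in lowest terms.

There are C(52,4) = 270725 possible draws.
By inclusion-exclusion on the complements, draws missing all queens or all kings: C(48,4) + C(48,4) − C(44,4) = 194580 + 194580 − 135751 = 253409.
So draws with at least one of each: 270725 − 253409 = 17316, probability 17316/270725 = 1332/20825.

1332/20825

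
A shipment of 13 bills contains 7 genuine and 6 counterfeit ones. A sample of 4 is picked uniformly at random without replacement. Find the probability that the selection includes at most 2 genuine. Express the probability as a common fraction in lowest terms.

94/143

There are C(13,4) = 715 ways to choose the 4.
Favorable selections (at most 2 genuine): C(7,0)·C(6,4) + C(7,1)·C(6,3) + C(7,2)·C(6,2) = 15 + 140 + 315 = 470.
Probability = 470/715 = 94/143.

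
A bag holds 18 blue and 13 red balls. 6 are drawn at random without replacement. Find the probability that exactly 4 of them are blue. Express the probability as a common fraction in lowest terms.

Total number of selections: C(31,6) = 736281.
Selections with exactly 4 blue: choose 4 of the 18 blue and 2 of the 13 red, C(18,4)·C(13,2) = 3060·78 = 238680.
Probability = 238680/736281 = 2040/6293.

2040/6293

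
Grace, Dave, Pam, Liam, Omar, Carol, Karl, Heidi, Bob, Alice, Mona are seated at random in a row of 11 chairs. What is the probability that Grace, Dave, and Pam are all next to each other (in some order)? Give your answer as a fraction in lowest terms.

There are 11! = 39916800 arrangements.
Treat the three as one block: 9! placements × 3! orders within the block = 362880·6 = 2177280.
Probability = 2177280/39916800 = 3/55.

3/55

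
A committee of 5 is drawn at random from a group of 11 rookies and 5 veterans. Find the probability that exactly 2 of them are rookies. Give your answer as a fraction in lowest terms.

275/2184

Total number of selections: C(16,5) = 4368.
Selections with exactly 2 rookies: choose 2 of the 11 rookies and 3 of the 5 veterans, C(11,2)·C(5,3) = 55·10 = 550.
Probability = 550/4368 = 275/2184.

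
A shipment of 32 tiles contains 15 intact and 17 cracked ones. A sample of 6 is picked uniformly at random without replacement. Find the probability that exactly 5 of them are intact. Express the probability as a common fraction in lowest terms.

2431/43152

Total number of selections: C(32,6) = 906192.
Selections with exactly 5 intact: choose 5 of the 15 intact and 1 of the 17 cracked, C(15,5)·C(17,1) = 3003·17 = 51051.
Probability = 51051/906192 = 2431/43152.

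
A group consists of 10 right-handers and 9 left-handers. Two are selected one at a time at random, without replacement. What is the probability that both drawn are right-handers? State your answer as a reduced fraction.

Multiply the conditional probabilities at each draw: 10/19 · 9/18 = 90/342 = 5/19.

5/19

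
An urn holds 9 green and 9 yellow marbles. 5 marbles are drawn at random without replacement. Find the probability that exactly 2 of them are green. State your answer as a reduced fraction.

6/17

There are C(18,5) = 8568 ways to choose 5 from 18.
Selections with exactly 2 green: choose 2 of the 9 green and 3 of the 9 yellow, C(9,2)·C(9,3) = 36·84 = 3024.
Probability = 3024/8568 = 6/17.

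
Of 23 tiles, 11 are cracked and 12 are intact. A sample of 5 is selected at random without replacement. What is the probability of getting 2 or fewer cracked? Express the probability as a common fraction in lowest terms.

1667/3059

There are C(23,5) = 33649 ways to choose the 5.
Favorable selections (2 or fewer cracked): C(11,0)·C(12,5) + C(11,1)·C(12,4) + C(11,2)·C(12,3) = 792 + 5445 + 12100 = 18337.
Probability = 18337/33649 = 1667/3059.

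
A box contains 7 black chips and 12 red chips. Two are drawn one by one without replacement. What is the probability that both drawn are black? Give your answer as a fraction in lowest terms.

Multiply the conditional probabilities at each draw: 7/19 · 6/18 = 42/342 = 7/57.

7/57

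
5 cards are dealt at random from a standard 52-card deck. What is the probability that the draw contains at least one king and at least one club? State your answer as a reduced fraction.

229297/866320

There are C(52,5) = 2598960 possible draws.
By inclusion-exclusion on the complements, draws missing all kings or all clubs: C(48,5) + C(39,5) − C(36,5) = 1712304 + 575757 − 376992 = 1911069.
So draws with at least one of each: 2598960 − 1911069 = 687891, probability 687891/2598960 = 229297/866320.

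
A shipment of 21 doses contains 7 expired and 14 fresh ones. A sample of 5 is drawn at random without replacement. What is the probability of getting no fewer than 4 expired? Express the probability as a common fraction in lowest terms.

73/2907

There are C(21,5) = 20349 ways to choose the 5.
Favorable selections (no fewer than 4 expired): C(7,4)·C(14,1) + C(7,5)·C(14,0) = 490 + 21 = 511.
Probability = 511/20349 = 73/2907.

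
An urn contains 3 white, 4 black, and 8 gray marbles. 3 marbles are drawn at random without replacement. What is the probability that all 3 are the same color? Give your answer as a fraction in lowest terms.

61/455

There are C(15,3) = 455 ways to draw 3 marbles.
All same color: C(3,3) + C(4,3) + C(8,3) = 1 + 4 + 56 = 61.
Probability = 61/455.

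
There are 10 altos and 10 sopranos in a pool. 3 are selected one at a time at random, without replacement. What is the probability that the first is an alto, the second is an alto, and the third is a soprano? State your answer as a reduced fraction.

5/38

Multiply the conditional probabilities at each draw: 10/20 · 9/19 · 10/18 = 900/6840 = 5/38.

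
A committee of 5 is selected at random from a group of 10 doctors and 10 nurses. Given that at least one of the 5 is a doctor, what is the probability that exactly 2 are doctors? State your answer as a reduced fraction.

Work in counts. Selections with at least one doctor: C(20,5) − C(10,5) = 15504 − 252 = 15252.
Of those, selections where exactly 2 are doctors: C(10,2)·C(10,3) = 45·120 = 5400.
Conditional probability = 5400/15252 = 450/1271.

450/1271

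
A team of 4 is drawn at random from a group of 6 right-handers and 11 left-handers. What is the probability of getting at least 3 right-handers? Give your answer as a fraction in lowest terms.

47/476

There are C(17,4) = 2380 ways to choose the 4.
Favorable selections (at least 3 right-handers): C(6,3)·C(11,1) + C(6,4)·C(11,0) = 220 + 15 = 235.
Probability = 235/2380 = 47/476.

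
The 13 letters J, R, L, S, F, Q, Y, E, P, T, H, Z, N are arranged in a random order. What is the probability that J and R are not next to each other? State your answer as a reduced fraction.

11/13

There are 13! = 6227020800 arrangements.
Arrangements with J and R adjacent: 2·12! = 958003200.
So not adjacent: 6227020800 − 958003200 = 5269017600, probability 5269017600/6227020800 = 11/13.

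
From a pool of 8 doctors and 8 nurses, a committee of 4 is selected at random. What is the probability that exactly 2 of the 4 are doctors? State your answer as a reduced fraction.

28/65

There are C(16,4) = 1820 ways to choose 4 from 16.
Selections with exactly 2 doctors: choose 2 of the 8 doctors and 2 of the 8 nurses, C(8,2)·C(8,2) = 28·28 = 784.
Probability = 784/1820 = 28/65.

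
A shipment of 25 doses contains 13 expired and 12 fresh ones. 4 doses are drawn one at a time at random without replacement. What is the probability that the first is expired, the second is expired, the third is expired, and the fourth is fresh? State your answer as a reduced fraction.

Multiply the conditional probabilities at each draw: 13/25 · 12/24 · 11/23 · 12/22 = 20592/303600 = 39/575.

39/575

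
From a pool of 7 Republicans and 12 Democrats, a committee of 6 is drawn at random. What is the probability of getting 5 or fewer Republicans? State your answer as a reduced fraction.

3875/3876

There are C(19,6) = 27132 ways to choose the 6.
The complement is exactly 6 Republicans: C(7,6)·C(12,0) = 7.
Probability = 1 − 7/27132 = 27125/27132 = 3875/3876.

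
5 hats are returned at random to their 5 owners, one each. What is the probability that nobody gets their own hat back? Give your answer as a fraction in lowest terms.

There are 5! = 120 assignments.
By inclusion-exclusion, assignments with no fixed points: C(5,0)·5! − C(5,1)·4! + C(5,2)·3! − C(5,3)·2! + C(5,4)·1! − C(5,5)·0! = 44.
Probability = 44/120 = 11/30.

11/30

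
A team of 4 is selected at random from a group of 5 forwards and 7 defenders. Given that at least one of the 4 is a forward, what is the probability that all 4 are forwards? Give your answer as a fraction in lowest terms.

Work in counts. Selections with at least one forward: C(12,4) − C(7,4) = 495 − 35 = 460.
Of those, selections where all 4 are forwards: C(5,4) = 5.
Conditional probability = 5/460 = 1/92.

1/92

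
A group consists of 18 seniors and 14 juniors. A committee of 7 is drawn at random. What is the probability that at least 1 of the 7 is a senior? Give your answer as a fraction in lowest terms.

10777/10788

Total selections: C(32,7) = 3365856.
The complement is all 7 are juniors: C(14,7) = 3432.
Probability = 1 − 3432/3365856 = 3362424/3365856 = 10777/10788.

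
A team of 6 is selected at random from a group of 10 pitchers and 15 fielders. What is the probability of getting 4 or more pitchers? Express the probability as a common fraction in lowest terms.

There are C(25,6) = 177100 ways to choose the 6.
Favorable selections (4 or more pitchers): C(10,4)·C(15,2) + C(10,5)·C(15,1) + C(10,6)·C(15,0) = 22050 + 3780 + 210 = 26040.
Probability = 26040/177100 = 186/1265.

186/1265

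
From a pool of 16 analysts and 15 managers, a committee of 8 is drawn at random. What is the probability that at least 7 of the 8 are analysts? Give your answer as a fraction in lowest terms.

There are C(31,8) = 7888725 ways to choose the 8.
Favorable selections (at least 7 analysts): C(16,7)·C(15,1) + C(16,8)·C(15,0) = 171600 + 12870 = 184470.
Probability = 184470/7888725 = 946/40455.

946/40455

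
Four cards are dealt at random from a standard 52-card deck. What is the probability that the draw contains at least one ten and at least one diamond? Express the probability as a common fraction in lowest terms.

There are C(52,4) = 270725 possible draws.
By inclusion-exclusion on the complements, draws missing all tens or all diamonds: C(48,4) + C(39,4) − C(36,4) = 194580 + 82251 − 58905 = 217926.
So draws with at least one of each: 270725 − 217926 = 52799, probability 52799/270725.

52799/270725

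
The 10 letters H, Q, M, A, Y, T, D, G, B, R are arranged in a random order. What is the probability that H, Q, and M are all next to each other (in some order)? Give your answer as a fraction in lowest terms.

There are 10! = 3628800 arrangements.
Treat the three as one block: 8! placements × 3! orders within the block = 40320·6 = 241920.
Probability = 241920/3628800 = 1/15.

1/15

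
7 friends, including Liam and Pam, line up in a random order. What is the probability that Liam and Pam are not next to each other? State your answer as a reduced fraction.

5/7

There are 7! = 5040 arrangements.
Arrangements with Liam and Pam adjacent: 2·6! = 1440.
So not adjacent: 5040 − 1440 = 3600, probability 3600/5040 = 5/7.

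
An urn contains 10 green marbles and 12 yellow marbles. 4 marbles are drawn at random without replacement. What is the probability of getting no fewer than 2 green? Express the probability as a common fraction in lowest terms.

12/19

Total selections: C(22,4) = 7315.
Count the complement (fewer than 2 green): C(10,0)·C(12,4) + C(10,1)·C(12,3) = 495 + 2200 = 2695.
Probability = 1 − 2695/7315 = 4620/7315 = 12/19.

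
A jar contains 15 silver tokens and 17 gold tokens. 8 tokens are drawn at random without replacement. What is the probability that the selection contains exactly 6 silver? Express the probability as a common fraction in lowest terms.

2618/40455

The sample space is all 8-subsets of the 32: C(32,8) = 10518300.
Selections with exactly 6 silver: choose 6 of the 15 silver and 2 of the 17 gold, C(15,6)·C(17,2) = 5005·136 = 680680.
Probability = 680680/10518300 = 2618/40455.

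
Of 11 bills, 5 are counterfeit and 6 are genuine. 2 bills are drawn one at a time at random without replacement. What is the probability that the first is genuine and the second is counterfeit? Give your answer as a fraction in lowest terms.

Multiply the conditional probabilities at each draw: 6/11 · 5/10 = 30/110 = 3/11.

3/11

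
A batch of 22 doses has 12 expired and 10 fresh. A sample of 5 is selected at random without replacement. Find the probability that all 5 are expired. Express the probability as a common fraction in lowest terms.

4/133

There are C(22,5) = 26334 possible selections.
Selections with all expired: C(12,5) = 792.
Probability = 792/26334 = 4/133.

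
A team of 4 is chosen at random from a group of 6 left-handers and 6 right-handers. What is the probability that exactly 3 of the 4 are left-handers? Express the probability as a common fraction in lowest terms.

8/33

There are C(12,4) = 495 ways to choose 4 from 12.
Selections with exactly 3 left-handers: choose 3 of the 6 left-handers and 1 of the 6 right-handers, C(6,3)·C(6,1) = 20·6 = 120.
Probability = 120/495 = 8/33.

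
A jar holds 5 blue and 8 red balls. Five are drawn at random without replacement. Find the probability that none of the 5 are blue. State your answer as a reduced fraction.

56/1287

There are C(13,5) = 1287 possible selections.
Selections with no blue (all red): C(8,5) = 56.
Probability = 56/1287.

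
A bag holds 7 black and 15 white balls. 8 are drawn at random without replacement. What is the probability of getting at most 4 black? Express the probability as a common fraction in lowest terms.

Total selections: C(22,8) = 319770.
Count the complement (more than 4 black): C(7,5)·C(15,3) + C(7,6)·C(15,2) + C(7,7)·C(15,1) = 9555 + 735 + 15 = 10305.
Probability = 1 − 10305/319770 = 309465/319770 = 6877/7106.

6877/7106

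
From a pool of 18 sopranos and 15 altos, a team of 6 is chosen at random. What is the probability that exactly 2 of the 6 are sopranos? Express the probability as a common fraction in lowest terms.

There are C(33,6) = 1107568 ways to choose 6 from 33.
Selections with exactly 2 sopranos: choose 2 of the 18 sopranos and 4 of the 15 altos, C(18,2)·C(15,4) = 153·1365 = 208845.
Probability = 208845/1107568 = 29835/158224.

29835/158224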